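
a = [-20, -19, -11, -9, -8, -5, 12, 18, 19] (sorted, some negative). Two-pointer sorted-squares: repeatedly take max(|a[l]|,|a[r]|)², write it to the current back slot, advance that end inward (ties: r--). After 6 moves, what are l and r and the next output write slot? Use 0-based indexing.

l=0 r=8: |-20|>|19| out[8]=400, l++
l=1 r=8: |-19|<=|19| out[7]=361, r--
l=1 r=7: |-19|>|18| out[6]=361, l++
l=2 r=7: |-11|<=|18| out[5]=324, r--
l=2 r=6: |-11|<=|12| out[4]=144, r--
l=2 r=5: |-11|>|-5| out[3]=121, l++

l=3, r=5, next write slot=2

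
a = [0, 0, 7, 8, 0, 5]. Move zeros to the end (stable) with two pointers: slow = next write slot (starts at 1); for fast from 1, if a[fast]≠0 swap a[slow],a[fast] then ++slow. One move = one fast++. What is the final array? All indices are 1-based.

[7, 8, 5, 0, 0, 0]

(s=1,f=1) a[fast]=0 → fast++
(s=1,f=2) a[fast]=0 → fast++
(s=1,f=3) a[fast]=7≠0 swap→a[1]=7 → slow++,fast++
(s=2,f=4) a[fast]=8≠0 swap→a[2]=8 → slow++,fast++
(s=3,f=5) a[fast]=0 → fast++
(s=3,f=6) a[fast]=5≠0 swap→a[3]=5 → slow++,fast++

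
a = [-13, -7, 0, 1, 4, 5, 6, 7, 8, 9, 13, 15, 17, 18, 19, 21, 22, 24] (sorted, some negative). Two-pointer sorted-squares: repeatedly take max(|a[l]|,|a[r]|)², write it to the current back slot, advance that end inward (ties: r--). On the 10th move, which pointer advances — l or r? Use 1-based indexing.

[1,18] |-13|<=|24| out[18]=576 → r--
[1,17] |-13|<=|22| out[17]=484 → r--
[1,16] |-13|<=|21| out[16]=441 → r--
[1,15] |-13|<=|19| out[15]=361 → r--
[1,14] |-13|<=|18| out[14]=324 → r--
[1,13] |-13|<=|17| out[13]=289 → r--
[1,12] |-13|<=|15| out[12]=225 → r--
[1,11] |-13|<=|13| out[11]=169 → r--
[1,10] |-13|>|9| out[10]=169 → l++
[2,10] |-7|<=|9| out[9]=81 → r--

r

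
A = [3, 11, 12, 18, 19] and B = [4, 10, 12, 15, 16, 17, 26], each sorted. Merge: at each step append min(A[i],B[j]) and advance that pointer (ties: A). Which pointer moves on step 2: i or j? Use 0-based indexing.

j

i=0 j=0: A[i]=3<=B[j]=4 take 3, i++
i=1 j=0: A[i]=11>B[j]=4 take 4, j++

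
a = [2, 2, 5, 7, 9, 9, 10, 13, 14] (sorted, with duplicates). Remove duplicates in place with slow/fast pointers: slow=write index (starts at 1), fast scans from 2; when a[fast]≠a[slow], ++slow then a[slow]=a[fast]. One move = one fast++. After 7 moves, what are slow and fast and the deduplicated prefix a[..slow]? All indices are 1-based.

slow=6, fast=9, prefix=[2, 5, 7, 9, 10, 13]

slow=1 fast=2: a[fast]=2=a[slow] dup, fast++
slow=1 fast=3: a[fast]=5≠a[slow]=2 write a[2]=5, slow++,fast++
slow=2 fast=4: a[fast]=7≠a[slow]=5 write a[3]=7, slow++,fast++
slow=3 fast=5: a[fast]=9≠a[slow]=7 write a[4]=9, slow++,fast++
slow=4 fast=6: a[fast]=9=a[slow] dup, fast++
slow=4 fast=7: a[fast]=10≠a[slow]=9 write a[5]=10, slow++,fast++
slow=5 fast=8: a[fast]=13≠a[slow]=10 write a[6]=13, slow++,fast++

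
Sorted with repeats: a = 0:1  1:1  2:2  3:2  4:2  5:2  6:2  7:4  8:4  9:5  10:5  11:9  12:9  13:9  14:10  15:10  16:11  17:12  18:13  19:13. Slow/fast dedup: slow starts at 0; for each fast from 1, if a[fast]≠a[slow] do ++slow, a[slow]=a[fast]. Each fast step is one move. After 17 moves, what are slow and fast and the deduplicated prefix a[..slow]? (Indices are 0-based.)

slow=7, fast=18, prefix=[1, 2, 4, 5, 9, 10, 11, 12]

slow=0 fast=1: a[fast]=1=a[slow] dup, fast++
slow=0 fast=2: a[fast]=2≠a[slow]=1 write a[1]=2, slow++,fast++
slow=1 fast=3: a[fast]=2=a[slow] dup, fast++
slow=1 fast=4: a[fast]=2=a[slow] dup, fast++
slow=1 fast=5: a[fast]=2=a[slow] dup, fast++
slow=1 fast=6: a[fast]=2=a[slow] dup, fast++
slow=1 fast=7: a[fast]=4≠a[slow]=2 write a[2]=4, slow++,fast++
slow=2 fast=8: a[fast]=4=a[slow] dup, fast++
slow=2 fast=9: a[fast]=5≠a[slow]=4 write a[3]=5, slow++,fast++
slow=3 fast=10: a[fast]=5=a[slow] dup, fast++
slow=3 fast=11: a[fast]=9≠a[slow]=5 write a[4]=9, slow++,fast++
slow=4 fast=12: a[fast]=9=a[slow] dup, fast++
slow=4 fast=13: a[fast]=9=a[slow] dup, fast++
slow=4 fast=14: a[fast]=10≠a[slow]=9 write a[5]=10, slow++,fast++
slow=5 fast=15: a[fast]=10=a[slow] dup, fast++
slow=5 fast=16: a[fast]=11≠a[slow]=10 write a[6]=11, slow++,fast++
slow=6 fast=17: a[fast]=12≠a[slow]=11 write a[7]=12, slow++,fast++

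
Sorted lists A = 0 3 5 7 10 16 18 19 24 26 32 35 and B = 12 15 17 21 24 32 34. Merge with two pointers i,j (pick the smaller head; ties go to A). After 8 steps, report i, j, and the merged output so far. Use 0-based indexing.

i=6, j=2, merged so far=[0, 3, 5, 7, 10, 12, 15, 16]

[i=0,j=0] A[i]=0<=B[j]=12 take 0 → i++
[i=1,j=0] A[i]=3<=B[j]=12 take 3 → i++
[i=2,j=0] A[i]=5<=B[j]=12 take 5 → i++
[i=3,j=0] A[i]=7<=B[j]=12 take 7 → i++
[i=4,j=0] A[i]=10<=B[j]=12 take 10 → i++
[i=5,j=0] A[i]=16>B[j]=12 take 12 → j++
[i=5,j=1] A[i]=16>B[j]=15 take 15 → j++
[i=5,j=2] A[i]=16<=B[j]=17 take 16 → i++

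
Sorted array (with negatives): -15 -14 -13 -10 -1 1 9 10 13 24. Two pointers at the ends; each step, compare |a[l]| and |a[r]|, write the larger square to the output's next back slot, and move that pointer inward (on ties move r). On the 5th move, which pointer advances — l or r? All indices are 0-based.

l=0 r=9: |-15|<=|24| out[9]=576, r--
l=0 r=8: |-15|>|13| out[8]=225, l++
l=1 r=8: |-14|>|13| out[7]=196, l++
l=2 r=8: |-13|<=|13| out[6]=169, r--
l=2 r=7: |-13|>|10| out[5]=169, l++

l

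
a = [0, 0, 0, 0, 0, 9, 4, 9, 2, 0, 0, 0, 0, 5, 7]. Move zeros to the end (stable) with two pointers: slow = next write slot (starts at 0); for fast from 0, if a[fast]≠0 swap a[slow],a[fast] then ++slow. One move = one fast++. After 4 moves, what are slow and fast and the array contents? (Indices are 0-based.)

slow=0 fast=0: a[fast]=0, fast++
slow=0 fast=1: a[fast]=0, fast++
slow=0 fast=2: a[fast]=0, fast++
slow=0 fast=3: a[fast]=0, fast++

slow=0, fast=4, a=[0, 0, 0, 0, 0, 9, 4, 9, 2, 0, 0, 0, 0, 5, 7]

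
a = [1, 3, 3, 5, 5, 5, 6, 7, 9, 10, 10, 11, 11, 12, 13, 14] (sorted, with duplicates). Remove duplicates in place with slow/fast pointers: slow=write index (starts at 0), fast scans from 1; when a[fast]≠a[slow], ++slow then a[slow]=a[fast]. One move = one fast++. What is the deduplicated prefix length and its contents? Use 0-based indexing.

length 11; prefix = [1, 3, 5, 6, 7, 9, 10, 11, 12, 13, 14]

(s=0,f=1) a[fast]=3≠a[slow]=1 write a[1]=3 → slow++,fast++
(s=1,f=2) a[fast]=3=a[slow] dup → fast++
(s=1,f=3) a[fast]=5≠a[slow]=3 write a[2]=5 → slow++,fast++
(s=2,f=4) a[fast]=5=a[slow] dup → fast++
(s=2,f=5) a[fast]=5=a[slow] dup → fast++
(s=2,f=6) a[fast]=6≠a[slow]=5 write a[3]=6 → slow++,fast++
(s=3,f=7) a[fast]=7≠a[slow]=6 write a[4]=7 → slow++,fast++
(s=4,f=8) a[fast]=9≠a[slow]=7 write a[5]=9 → slow++,fast++
(s=5,f=9) a[fast]=10≠a[slow]=9 write a[6]=10 → slow++,fast++
(s=6,f=10) a[fast]=10=a[slow] dup → fast++
(s=6,f=11) a[fast]=11≠a[slow]=10 write a[7]=11 → slow++,fast++
(s=7,f=12) a[fast]=11=a[slow] dup → fast++
(s=7,f=13) a[fast]=12≠a[slow]=11 write a[8]=12 → slow++,fast++
(s=8,f=14) a[fast]=13≠a[slow]=12 write a[9]=13 → slow++,fast++
(s=9,f=15) a[fast]=14≠a[slow]=13 write a[10]=14 → slow++,fast++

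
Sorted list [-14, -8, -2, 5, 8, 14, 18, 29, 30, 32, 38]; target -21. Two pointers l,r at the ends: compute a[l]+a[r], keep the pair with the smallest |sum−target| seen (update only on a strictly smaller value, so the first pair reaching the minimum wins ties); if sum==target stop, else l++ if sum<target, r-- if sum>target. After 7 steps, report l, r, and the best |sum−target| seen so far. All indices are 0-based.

l=0, r=3, best |Δ|=15

l=0 r=10: -14+38=24 d=45 *, r--
l=0 r=9: -14+32=18 d=39 *, r--
l=0 r=8: -14+30=16 d=37 *, r--
l=0 r=7: -14+29=15 d=36 *, r--
l=0 r=6: -14+18=4 d=25 *, r--
l=0 r=5: -14+14=0 d=21 *, r--
l=0 r=4: -14+8=-6 d=15 *, r--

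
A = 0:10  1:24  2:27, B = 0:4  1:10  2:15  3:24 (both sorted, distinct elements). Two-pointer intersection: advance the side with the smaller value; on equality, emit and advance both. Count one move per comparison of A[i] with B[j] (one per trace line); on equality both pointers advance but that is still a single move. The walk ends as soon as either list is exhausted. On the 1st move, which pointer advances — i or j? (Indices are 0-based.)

i=0 j=0: 10>4, j++

j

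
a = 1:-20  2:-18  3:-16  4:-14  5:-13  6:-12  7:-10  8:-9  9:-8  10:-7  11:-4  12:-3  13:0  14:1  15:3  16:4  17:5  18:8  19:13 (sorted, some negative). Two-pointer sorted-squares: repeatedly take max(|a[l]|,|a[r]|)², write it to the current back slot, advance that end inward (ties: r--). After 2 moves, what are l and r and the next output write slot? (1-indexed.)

l=1 r=19: |-20|>|13| out[19]=400, l++
l=2 r=19: |-18|>|13| out[18]=324, l++

l=3, r=19, next write slot=17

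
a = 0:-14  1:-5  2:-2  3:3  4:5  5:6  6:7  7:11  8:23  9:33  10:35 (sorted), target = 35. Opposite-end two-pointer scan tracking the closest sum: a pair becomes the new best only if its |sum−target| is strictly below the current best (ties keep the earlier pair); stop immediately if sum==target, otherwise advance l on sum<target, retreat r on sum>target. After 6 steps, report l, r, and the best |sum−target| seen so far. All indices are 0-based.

l=0 r=10: -14+35=21 d=14 *, l++
l=1 r=10: -5+35=30 d=5 *, l++
l=2 r=10: -2+35=33 d=2 *, l++
l=3 r=10: 3+35=38 d=3, r--
l=3 r=9: 3+33=36 d=1 *, r--
l=3 r=8: 3+23=26 d=9, l++

l=4, r=8, best |Δ|=1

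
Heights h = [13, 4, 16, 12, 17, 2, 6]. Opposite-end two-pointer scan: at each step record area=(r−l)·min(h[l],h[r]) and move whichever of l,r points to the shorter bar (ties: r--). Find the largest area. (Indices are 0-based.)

l=0 r=6: min(13,6)*6=36 best=36 *, r--
l=0 r=5: min(13,2)*5=10 best=36, r--
l=0 r=4: min(13,17)*4=52 best=52 *, l++
l=1 r=4: min(4,17)*3=12 best=52, l++
l=2 r=4: min(16,17)*2=32 best=52, l++
l=3 r=4: min(12,17)*1=12 best=52, l++

max area = 52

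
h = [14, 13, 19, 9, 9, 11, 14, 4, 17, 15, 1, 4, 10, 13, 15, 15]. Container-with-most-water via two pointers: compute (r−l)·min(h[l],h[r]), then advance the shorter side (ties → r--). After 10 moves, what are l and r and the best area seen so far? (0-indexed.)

l=2, r=7, best area=210

[0,15] min(14,15)*15=210 best=210 * → l++
[1,15] min(13,15)*14=182 best=210 → l++
[2,15] min(19,15)*13=195 best=210 → r--
[2,14] min(19,15)*12=180 best=210 → r--
[2,13] min(19,13)*11=143 best=210 → r--
[2,12] min(19,10)*10=100 best=210 → r--
[2,11] min(19,4)*9=36 best=210 → r--
[2,10] min(19,1)*8=8 best=210 → r--
[2,9] min(19,15)*7=105 best=210 → r--
[2,8] min(19,17)*6=102 best=210 → r--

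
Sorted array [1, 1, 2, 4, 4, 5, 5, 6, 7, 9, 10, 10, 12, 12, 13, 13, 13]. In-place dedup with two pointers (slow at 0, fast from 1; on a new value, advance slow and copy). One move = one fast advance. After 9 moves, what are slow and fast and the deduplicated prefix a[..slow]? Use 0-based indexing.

slow=6, fast=10, prefix=[1, 2, 4, 5, 6, 7, 9]

slow=0 fast=1: a[fast]=1=a[slow] dup, fast++
slow=0 fast=2: a[fast]=2≠a[slow]=1 write a[1]=2, slow++,fast++
slow=1 fast=3: a[fast]=4≠a[slow]=2 write a[2]=4, slow++,fast++
slow=2 fast=4: a[fast]=4=a[slow] dup, fast++
slow=2 fast=5: a[fast]=5≠a[slow]=4 write a[3]=5, slow++,fast++
slow=3 fast=6: a[fast]=5=a[slow] dup, fast++
slow=3 fast=7: a[fast]=6≠a[slow]=5 write a[4]=6, slow++,fast++
slow=4 fast=8: a[fast]=7≠a[slow]=6 write a[5]=7, slow++,fast++
slow=5 fast=9: a[fast]=9≠a[slow]=7 write a[6]=9, slow++,fast++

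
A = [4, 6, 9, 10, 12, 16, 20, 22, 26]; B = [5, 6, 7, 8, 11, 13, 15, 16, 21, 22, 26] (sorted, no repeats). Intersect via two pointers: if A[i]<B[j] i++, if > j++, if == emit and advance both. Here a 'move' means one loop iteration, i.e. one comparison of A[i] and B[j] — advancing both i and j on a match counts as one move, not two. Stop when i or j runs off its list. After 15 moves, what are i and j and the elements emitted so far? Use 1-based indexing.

i=1 j=1: 4<5, i++
i=2 j=1: 6>5, j++
i=2 j=2: 6==6 emit, i++,j++
i=3 j=3: 9>7, j++
i=3 j=4: 9>8, j++
i=3 j=5: 9<11, i++
i=4 j=5: 10<11, i++
i=5 j=5: 12>11, j++
i=5 j=6: 12<13, i++
i=6 j=6: 16>13, j++
i=6 j=7: 16>15, j++
i=6 j=8: 16==16 emit, i++,j++
i=7 j=9: 20<21, i++
i=8 j=9: 22>21, j++
i=8 j=10: 22==22 emit, i++,j++

i=9, j=11, emitted=[6, 16, 22]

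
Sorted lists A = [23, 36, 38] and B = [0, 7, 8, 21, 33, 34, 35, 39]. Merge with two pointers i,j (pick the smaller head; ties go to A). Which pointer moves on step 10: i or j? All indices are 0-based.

i=0 j=0: A[i]=23>B[j]=0 take 0, j++
i=0 j=1: A[i]=23>B[j]=7 take 7, j++
i=0 j=2: A[i]=23>B[j]=8 take 8, j++
i=0 j=3: A[i]=23>B[j]=21 take 21, j++
i=0 j=4: A[i]=23<=B[j]=33 take 23, i++
i=1 j=4: A[i]=36>B[j]=33 take 33, j++
i=1 j=5: A[i]=36>B[j]=34 take 34, j++
i=1 j=6: A[i]=36>B[j]=35 take 35, j++
i=1 j=7: A[i]=36<=B[j]=39 take 36, i++
i=2 j=7: A[i]=38<=B[j]=39 take 38, i++

i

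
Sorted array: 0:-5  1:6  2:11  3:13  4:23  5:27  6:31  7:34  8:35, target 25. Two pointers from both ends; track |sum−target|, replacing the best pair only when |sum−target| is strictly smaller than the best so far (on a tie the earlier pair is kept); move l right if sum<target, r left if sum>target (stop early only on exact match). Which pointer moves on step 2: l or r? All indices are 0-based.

r

[0,8] -5+35=30 d=5 * → r--
[0,7] -5+34=29 d=4 * → r--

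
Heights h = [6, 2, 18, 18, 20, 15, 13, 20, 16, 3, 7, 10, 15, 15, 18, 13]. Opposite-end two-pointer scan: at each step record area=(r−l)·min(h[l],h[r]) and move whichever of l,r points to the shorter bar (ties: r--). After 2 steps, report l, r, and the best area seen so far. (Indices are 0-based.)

l=0 r=15: min(6,13)*15=90 best=90 *, l++
l=1 r=15: min(2,13)*14=28 best=90, l++

l=2, r=15, best area=90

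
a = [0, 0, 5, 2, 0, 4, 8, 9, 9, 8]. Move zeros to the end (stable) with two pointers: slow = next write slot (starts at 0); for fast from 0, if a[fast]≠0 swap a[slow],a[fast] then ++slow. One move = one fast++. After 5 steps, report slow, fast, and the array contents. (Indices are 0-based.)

slow=2, fast=5, a=[5, 2, 0, 0, 0, 4, 8, 9, 9, 8]

(s=0,f=0) a[fast]=0 → fast++
(s=0,f=1) a[fast]=0 → fast++
(s=0,f=2) a[fast]=5≠0 swap→a[0]=5 → slow++,fast++
(s=1,f=3) a[fast]=2≠0 swap→a[1]=2 → slow++,fast++
(s=2,f=4) a[fast]=0 → fast++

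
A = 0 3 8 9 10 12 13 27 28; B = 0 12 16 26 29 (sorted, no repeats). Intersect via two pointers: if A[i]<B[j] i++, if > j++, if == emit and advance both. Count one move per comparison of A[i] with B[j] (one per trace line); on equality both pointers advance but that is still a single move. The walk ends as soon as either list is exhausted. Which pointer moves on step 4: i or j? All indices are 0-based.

[i=0,j=0] 0==0 emit → i++,j++
[i=1,j=1] 3<12 → i++
[i=2,j=1] 8<12 → i++
[i=3,j=1] 9<12 → i++

i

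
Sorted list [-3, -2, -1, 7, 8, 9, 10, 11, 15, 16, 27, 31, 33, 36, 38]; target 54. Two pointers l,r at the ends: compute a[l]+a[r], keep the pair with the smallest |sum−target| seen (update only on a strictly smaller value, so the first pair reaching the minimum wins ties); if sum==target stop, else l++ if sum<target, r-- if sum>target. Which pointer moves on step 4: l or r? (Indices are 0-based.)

l

l=0 r=14: -3+38=35 d=19 *, l++
l=1 r=14: -2+38=36 d=18 *, l++
l=2 r=14: -1+38=37 d=17 *, l++
l=3 r=14: 7+38=45 d=9 *, l++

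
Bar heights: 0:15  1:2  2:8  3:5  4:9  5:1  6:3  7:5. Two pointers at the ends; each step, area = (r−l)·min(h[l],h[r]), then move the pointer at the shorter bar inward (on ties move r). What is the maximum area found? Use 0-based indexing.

max area = 36

[0,7] min(15,5)*7=35 best=35 * → r--
[0,6] min(15,3)*6=18 best=35 → r--
[0,5] min(15,1)*5=5 best=35 → r--
[0,4] min(15,9)*4=36 best=36 * → r--
[0,3] min(15,5)*3=15 best=36 → r--
[0,2] min(15,8)*2=16 best=36 → r--
[0,1] min(15,2)*1=2 best=36 → r--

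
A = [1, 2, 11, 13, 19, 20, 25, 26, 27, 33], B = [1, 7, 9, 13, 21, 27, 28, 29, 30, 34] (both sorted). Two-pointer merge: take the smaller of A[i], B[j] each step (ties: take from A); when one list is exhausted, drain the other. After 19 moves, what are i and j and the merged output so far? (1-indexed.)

i=11, j=10, merged so far=[1, 1, 2, 7, 9, 11, 13, 13, 19, 20, 21, 25, 26, 27, 27, 28, 29, 30, 33]

i=1 j=1: A[i]=1<=B[j]=1 take 1, i++
i=2 j=1: A[i]=2>B[j]=1 take 1, j++
i=2 j=2: A[i]=2<=B[j]=7 take 2, i++
i=3 j=2: A[i]=11>B[j]=7 take 7, j++
i=3 j=3: A[i]=11>B[j]=9 take 9, j++
i=3 j=4: A[i]=11<=B[j]=13 take 11, i++
i=4 j=4: A[i]=13<=B[j]=13 take 13, i++
i=5 j=4: A[i]=19>B[j]=13 take 13, j++
i=5 j=5: A[i]=19<=B[j]=21 take 19, i++
i=6 j=5: A[i]=20<=B[j]=21 take 20, i++
i=7 j=5: A[i]=25>B[j]=21 take 21, j++
i=7 j=6: A[i]=25<=B[j]=27 take 25, i++
i=8 j=6: A[i]=26<=B[j]=27 take 26, i++
i=9 j=6: A[i]=27<=B[j]=27 take 27, i++
i=10 j=6: A[i]=33>B[j]=27 take 27, j++
i=10 j=7: A[i]=33>B[j]=28 take 28, j++
i=10 j=8: A[i]=33>B[j]=29 take 29, j++
i=10 j=9: A[i]=33>B[j]=30 take 30, j++
i=10 j=10: A[i]=33<=B[j]=34 take 33, i++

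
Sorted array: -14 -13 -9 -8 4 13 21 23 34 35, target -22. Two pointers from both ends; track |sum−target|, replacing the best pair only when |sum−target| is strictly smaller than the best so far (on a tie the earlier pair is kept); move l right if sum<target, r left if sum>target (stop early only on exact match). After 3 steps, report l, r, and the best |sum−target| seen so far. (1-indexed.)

l=1 r=10: -14+35=21 d=43 *, r--
l=1 r=9: -14+34=20 d=42 *, r--
l=1 r=8: -14+23=9 d=31 *, r--

l=1, r=7, best |Δ|=31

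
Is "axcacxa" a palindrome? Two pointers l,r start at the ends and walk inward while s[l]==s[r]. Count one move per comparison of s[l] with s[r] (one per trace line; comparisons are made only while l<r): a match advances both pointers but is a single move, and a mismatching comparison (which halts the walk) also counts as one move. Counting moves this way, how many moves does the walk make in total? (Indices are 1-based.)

l=1 r=7: 'a'=='a', l++,r--
l=2 r=6: 'x'=='x', l++,r--
l=3 r=5: 'c'=='c', l++,r--

3 moves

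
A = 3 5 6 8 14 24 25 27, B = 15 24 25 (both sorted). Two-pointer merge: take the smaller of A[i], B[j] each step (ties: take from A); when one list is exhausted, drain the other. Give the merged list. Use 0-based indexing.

i=0 j=0: A[i]=3<=B[j]=15 take 3, i++
i=1 j=0: A[i]=5<=B[j]=15 take 5, i++
i=2 j=0: A[i]=6<=B[j]=15 take 6, i++
i=3 j=0: A[i]=8<=B[j]=15 take 8, i++
i=4 j=0: A[i]=14<=B[j]=15 take 14, i++
i=5 j=0: A[i]=24>B[j]=15 take 15, j++
i=5 j=1: A[i]=24<=B[j]=24 take 24, i++
i=6 j=1: A[i]=25>B[j]=24 take 24, j++
i=6 j=2: A[i]=25<=B[j]=25 take 25, i++
i=7 j=2: A[i]=27>B[j]=25 take 25, j++
i=7 j=3: B done, take A[i]=27, i++

[3, 5, 6, 8, 14, 15, 24, 24, 25, 25, 27]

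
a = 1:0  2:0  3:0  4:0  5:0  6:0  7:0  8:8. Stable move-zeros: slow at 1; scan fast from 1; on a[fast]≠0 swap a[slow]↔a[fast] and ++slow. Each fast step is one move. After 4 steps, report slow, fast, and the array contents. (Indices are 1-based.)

slow=1, fast=5, a=[0, 0, 0, 0, 0, 0, 0, 8]

(s=1,f=1) a[fast]=0 → fast++
(s=1,f=2) a[fast]=0 → fast++
(s=1,f=3) a[fast]=0 → fast++
(s=1,f=4) a[fast]=0 → fast++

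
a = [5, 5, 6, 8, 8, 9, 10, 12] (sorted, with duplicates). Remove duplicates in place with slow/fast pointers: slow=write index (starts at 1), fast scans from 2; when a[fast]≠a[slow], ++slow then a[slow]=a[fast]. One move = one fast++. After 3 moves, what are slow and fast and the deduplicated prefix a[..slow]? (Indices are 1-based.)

slow=3, fast=5, prefix=[5, 6, 8]

(s=1,f=2) a[fast]=5=a[slow] dup → fast++
(s=1,f=3) a[fast]=6≠a[slow]=5 write a[2]=6 → slow++,fast++
(s=2,f=4) a[fast]=8≠a[slow]=6 write a[3]=8 → slow++,fast++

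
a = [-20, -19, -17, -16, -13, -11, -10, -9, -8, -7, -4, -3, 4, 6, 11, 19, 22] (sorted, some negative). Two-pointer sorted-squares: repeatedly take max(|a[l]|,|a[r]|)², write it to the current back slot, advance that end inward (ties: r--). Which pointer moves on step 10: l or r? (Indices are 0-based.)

[0,16] |-20|<=|22| out[16]=484 → r--
[0,15] |-20|>|19| out[15]=400 → l++
[1,15] |-19|<=|19| out[14]=361 → r--
[1,14] |-19|>|11| out[13]=361 → l++
[2,14] |-17|>|11| out[12]=289 → l++
[3,14] |-16|>|11| out[11]=256 → l++
[4,14] |-13|>|11| out[10]=169 → l++
[5,14] |-11|<=|11| out[9]=121 → r--
[5,13] |-11|>|6| out[8]=121 → l++
[6,13] |-10|>|6| out[7]=100 → l++

l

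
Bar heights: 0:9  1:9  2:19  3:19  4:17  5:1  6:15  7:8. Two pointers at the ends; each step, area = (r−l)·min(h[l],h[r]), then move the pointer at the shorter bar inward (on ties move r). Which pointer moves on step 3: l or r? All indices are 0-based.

l

l=0 r=7: min(9,8)*7=56 best=56 *, r--
l=0 r=6: min(9,15)*6=54 best=56, l++
l=1 r=6: min(9,15)*5=45 best=56, l++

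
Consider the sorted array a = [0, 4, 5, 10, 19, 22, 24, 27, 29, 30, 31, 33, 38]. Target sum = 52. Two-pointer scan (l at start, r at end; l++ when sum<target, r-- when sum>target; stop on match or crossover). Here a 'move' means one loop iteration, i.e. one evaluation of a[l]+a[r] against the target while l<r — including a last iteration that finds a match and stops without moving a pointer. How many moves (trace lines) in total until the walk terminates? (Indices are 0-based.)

l=0 r=12: 0+38=38 <52, l++
l=1 r=12: 4+38=42 <52, l++
l=2 r=12: 5+38=43 <52, l++
l=3 r=12: 10+38=48 <52, l++
l=4 r=12: 19+38=57 >52, r--
l=4 r=11: 19+33=52, found

6 moves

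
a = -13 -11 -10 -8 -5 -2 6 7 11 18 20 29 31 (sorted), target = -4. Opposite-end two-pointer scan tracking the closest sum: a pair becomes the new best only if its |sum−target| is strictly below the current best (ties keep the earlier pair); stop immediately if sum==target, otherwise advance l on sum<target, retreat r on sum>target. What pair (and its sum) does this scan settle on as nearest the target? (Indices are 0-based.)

pair (-11, 7) with sum -4 (|Δ|=0)

l=0 r=12: -13+31=18 d=22 *, r--
l=0 r=11: -13+29=16 d=20 *, r--
l=0 r=10: -13+20=7 d=11 *, r--
l=0 r=9: -13+18=5 d=9 *, r--
l=0 r=8: -13+11=-2 d=2 *, r--
l=0 r=7: -13+7=-6 d=2, l++
l=1 r=7: -11+7=-4 d=0 *, stop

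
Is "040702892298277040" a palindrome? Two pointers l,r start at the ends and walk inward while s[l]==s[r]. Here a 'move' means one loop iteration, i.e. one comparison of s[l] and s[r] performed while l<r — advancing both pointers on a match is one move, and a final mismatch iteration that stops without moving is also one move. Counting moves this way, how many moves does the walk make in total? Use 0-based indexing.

5 moves

l=0 r=17: '0'=='0', l++,r--
l=1 r=16: '4'=='4', l++,r--
l=2 r=15: '0'=='0', l++,r--
l=3 r=14: '7'=='7', l++,r--
l=4 r=13: '0'!='7', stop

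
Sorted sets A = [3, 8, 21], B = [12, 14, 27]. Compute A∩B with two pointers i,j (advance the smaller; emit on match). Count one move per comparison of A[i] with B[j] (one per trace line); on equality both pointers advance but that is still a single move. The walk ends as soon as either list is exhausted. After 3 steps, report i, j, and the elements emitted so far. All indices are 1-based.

[i=1,j=1] 3<12 → i++
[i=2,j=1] 8<12 → i++
[i=3,j=1] 21>12 → j++

i=3, j=2, emitted=[]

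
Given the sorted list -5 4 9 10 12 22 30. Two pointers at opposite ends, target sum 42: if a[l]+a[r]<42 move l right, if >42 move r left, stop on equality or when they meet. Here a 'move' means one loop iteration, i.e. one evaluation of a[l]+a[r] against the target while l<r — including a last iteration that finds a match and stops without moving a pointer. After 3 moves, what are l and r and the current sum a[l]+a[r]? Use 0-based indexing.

[0,6] -5+30=25 <42 → l++
[1,6] 4+30=34 <42 → l++
[2,6] 9+30=39 <42 → l++

l=3, r=6, sum=40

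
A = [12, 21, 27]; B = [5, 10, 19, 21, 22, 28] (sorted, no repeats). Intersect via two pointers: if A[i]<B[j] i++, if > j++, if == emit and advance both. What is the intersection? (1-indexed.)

intersection = [21]

[i=1,j=1] 12>5 → j++
[i=1,j=2] 12>10 → j++
[i=1,j=3] 12<19 → i++
[i=2,j=3] 21>19 → j++
[i=2,j=4] 21==21 emit → i++,j++
[i=3,j=5] 27>22 → j++
[i=3,j=6] 27<28 → i++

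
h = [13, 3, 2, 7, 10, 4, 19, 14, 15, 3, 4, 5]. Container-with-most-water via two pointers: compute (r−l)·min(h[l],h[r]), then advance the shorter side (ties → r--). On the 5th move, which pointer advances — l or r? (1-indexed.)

l=1 r=12: min(13,5)*11=55 best=55 *, r--
l=1 r=11: min(13,4)*10=40 best=55, r--
l=1 r=10: min(13,3)*9=27 best=55, r--
l=1 r=9: min(13,15)*8=104 best=104 *, l++
l=2 r=9: min(3,15)*7=21 best=104, l++

l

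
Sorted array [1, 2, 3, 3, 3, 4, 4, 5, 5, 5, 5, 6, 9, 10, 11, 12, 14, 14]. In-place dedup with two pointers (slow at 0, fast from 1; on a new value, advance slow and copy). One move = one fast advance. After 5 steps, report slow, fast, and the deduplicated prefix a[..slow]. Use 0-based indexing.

slow=0 fast=1: a[fast]=2≠a[slow]=1 write a[1]=2, slow++,fast++
slow=1 fast=2: a[fast]=3≠a[slow]=2 write a[2]=3, slow++,fast++
slow=2 fast=3: a[fast]=3=a[slow] dup, fast++
slow=2 fast=4: a[fast]=3=a[slow] dup, fast++
slow=2 fast=5: a[fast]=4≠a[slow]=3 write a[3]=4, slow++,fast++

slow=3, fast=6, prefix=[1, 2, 3, 4]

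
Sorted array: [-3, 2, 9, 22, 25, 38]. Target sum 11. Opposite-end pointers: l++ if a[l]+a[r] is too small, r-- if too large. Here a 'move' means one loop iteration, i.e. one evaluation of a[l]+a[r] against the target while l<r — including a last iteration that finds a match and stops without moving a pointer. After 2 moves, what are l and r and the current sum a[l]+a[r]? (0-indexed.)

l=0 r=5: -3+38=35 >11, r--
l=0 r=4: -3+25=22 >11, r--

l=0, r=3, sum=19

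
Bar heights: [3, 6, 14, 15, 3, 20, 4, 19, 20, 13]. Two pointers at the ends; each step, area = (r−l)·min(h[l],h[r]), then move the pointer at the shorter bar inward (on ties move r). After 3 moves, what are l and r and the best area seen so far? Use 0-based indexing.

l=2, r=8, best area=91

[0,9] min(3,13)*9=27 best=27 * → l++
[1,9] min(6,13)*8=48 best=48 * → l++
[2,9] min(14,13)*7=91 best=91 * → r--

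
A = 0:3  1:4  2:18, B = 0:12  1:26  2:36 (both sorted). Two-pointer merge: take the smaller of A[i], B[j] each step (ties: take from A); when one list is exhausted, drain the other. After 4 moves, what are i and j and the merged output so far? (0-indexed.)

[i=0,j=0] A[i]=3<=B[j]=12 take 3 → i++
[i=1,j=0] A[i]=4<=B[j]=12 take 4 → i++
[i=2,j=0] A[i]=18>B[j]=12 take 12 → j++
[i=2,j=1] A[i]=18<=B[j]=26 take 18 → i++

i=3, j=1, merged so far=[3, 4, 12, 18]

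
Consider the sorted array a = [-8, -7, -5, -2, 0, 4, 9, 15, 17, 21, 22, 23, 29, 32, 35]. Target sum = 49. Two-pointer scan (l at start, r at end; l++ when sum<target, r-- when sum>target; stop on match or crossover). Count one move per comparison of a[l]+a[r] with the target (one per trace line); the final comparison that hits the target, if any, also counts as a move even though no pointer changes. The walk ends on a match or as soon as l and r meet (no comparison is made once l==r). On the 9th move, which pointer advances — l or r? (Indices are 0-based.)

l

l=0 r=14: -8+35=27 <49, l++
l=1 r=14: -7+35=28 <49, l++
l=2 r=14: -5+35=30 <49, l++
l=3 r=14: -2+35=33 <49, l++
l=4 r=14: 0+35=35 <49, l++
l=5 r=14: 4+35=39 <49, l++
l=6 r=14: 9+35=44 <49, l++
l=7 r=14: 15+35=50 >49, r--
l=7 r=13: 15+32=47 <49, l++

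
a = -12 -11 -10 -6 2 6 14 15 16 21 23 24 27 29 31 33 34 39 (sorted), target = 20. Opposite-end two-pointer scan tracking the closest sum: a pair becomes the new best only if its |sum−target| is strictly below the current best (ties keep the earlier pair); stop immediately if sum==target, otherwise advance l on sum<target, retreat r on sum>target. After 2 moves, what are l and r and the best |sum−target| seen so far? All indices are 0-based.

l=0 r=17: -12+39=27 d=7 *, r--
l=0 r=16: -12+34=22 d=2 *, r--

l=0, r=15, best |Δ|=2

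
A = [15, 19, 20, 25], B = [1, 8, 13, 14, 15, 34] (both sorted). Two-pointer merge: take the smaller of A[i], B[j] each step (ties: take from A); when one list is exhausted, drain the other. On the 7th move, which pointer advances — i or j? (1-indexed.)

[i=1,j=1] A[i]=15>B[j]=1 take 1 → j++
[i=1,j=2] A[i]=15>B[j]=8 take 8 → j++
[i=1,j=3] A[i]=15>B[j]=13 take 13 → j++
[i=1,j=4] A[i]=15>B[j]=14 take 14 → j++
[i=1,j=5] A[i]=15<=B[j]=15 take 15 → i++
[i=2,j=5] A[i]=19>B[j]=15 take 15 → j++
[i=2,j=6] A[i]=19<=B[j]=34 take 19 → i++

i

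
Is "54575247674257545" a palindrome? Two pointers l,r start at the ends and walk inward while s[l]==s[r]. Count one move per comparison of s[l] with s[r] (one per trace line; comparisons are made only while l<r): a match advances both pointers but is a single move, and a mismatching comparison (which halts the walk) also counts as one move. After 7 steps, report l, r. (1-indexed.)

l=8, r=10

l=1 r=17: '5'=='5', l++,r--
l=2 r=16: '4'=='4', l++,r--
l=3 r=15: '5'=='5', l++,r--
l=4 r=14: '7'=='7', l++,r--
l=5 r=13: '5'=='5', l++,r--
l=6 r=12: '2'=='2', l++,r--
l=7 r=11: '4'=='4', l++,r--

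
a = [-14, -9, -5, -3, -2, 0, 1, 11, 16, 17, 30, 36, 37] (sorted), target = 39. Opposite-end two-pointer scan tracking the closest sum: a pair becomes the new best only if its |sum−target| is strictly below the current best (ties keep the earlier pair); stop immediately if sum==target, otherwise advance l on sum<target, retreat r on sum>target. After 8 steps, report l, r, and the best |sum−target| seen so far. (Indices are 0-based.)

[0,12] -14+37=23 d=16 * → l++
[1,12] -9+37=28 d=11 * → l++
[2,12] -5+37=32 d=7 * → l++
[3,12] -3+37=34 d=5 * → l++
[4,12] -2+37=35 d=4 * → l++
[5,12] 0+37=37 d=2 * → l++
[6,12] 1+37=38 d=1 * → l++
[7,12] 11+37=48 d=9 → r--

l=7, r=11, best |Δ|=1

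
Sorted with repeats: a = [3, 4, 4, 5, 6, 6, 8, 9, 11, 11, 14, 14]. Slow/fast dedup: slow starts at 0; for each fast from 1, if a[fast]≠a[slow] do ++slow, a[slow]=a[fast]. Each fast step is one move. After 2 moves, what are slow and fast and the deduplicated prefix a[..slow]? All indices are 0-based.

slow=0 fast=1: a[fast]=4≠a[slow]=3 write a[1]=4, slow++,fast++
slow=1 fast=2: a[fast]=4=a[slow] dup, fast++

slow=1, fast=3, prefix=[3, 4]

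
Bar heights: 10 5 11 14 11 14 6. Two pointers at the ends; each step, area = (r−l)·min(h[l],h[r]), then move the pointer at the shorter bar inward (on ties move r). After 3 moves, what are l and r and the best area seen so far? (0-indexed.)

l=0 r=6: min(10,6)*6=36 best=36 *, r--
l=0 r=5: min(10,14)*5=50 best=50 *, l++
l=1 r=5: min(5,14)*4=20 best=50, l++

l=2, r=5, best area=50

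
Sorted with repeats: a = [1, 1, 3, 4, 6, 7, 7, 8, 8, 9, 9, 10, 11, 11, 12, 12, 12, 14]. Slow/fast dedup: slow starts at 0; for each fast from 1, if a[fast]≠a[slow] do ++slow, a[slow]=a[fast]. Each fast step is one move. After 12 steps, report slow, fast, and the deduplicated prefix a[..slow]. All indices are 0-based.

slow=0 fast=1: a[fast]=1=a[slow] dup, fast++
slow=0 fast=2: a[fast]=3≠a[slow]=1 write a[1]=3, slow++,fast++
slow=1 fast=3: a[fast]=4≠a[slow]=3 write a[2]=4, slow++,fast++
slow=2 fast=4: a[fast]=6≠a[slow]=4 write a[3]=6, slow++,fast++
slow=3 fast=5: a[fast]=7≠a[slow]=6 write a[4]=7, slow++,fast++
slow=4 fast=6: a[fast]=7=a[slow] dup, fast++
slow=4 fast=7: a[fast]=8≠a[slow]=7 write a[5]=8, slow++,fast++
slow=5 fast=8: a[fast]=8=a[slow] dup, fast++
slow=5 fast=9: a[fast]=9≠a[slow]=8 write a[6]=9, slow++,fast++
slow=6 fast=10: a[fast]=9=a[slow] dup, fast++
slow=6 fast=11: a[fast]=10≠a[slow]=9 write a[7]=10, slow++,fast++
slow=7 fast=12: a[fast]=11≠a[slow]=10 write a[8]=11, slow++,fast++

slow=8, fast=13, prefix=[1, 3, 4, 6, 7, 8, 9, 10, 11]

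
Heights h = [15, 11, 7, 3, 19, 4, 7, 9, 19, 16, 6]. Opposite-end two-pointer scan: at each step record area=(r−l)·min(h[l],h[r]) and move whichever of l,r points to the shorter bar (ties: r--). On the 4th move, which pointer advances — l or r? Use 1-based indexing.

[1,11] min(15,6)*10=60 best=60 * → r--
[1,10] min(15,16)*9=135 best=135 * → l++
[2,10] min(11,16)*8=88 best=135 → l++
[3,10] min(7,16)*7=49 best=135 → l++

l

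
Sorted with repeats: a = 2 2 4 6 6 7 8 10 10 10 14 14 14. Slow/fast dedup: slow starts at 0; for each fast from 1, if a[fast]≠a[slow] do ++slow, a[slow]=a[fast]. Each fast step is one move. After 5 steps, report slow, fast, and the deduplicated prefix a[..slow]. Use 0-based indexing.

(s=0,f=1) a[fast]=2=a[slow] dup → fast++
(s=0,f=2) a[fast]=4≠a[slow]=2 write a[1]=4 → slow++,fast++
(s=1,f=3) a[fast]=6≠a[slow]=4 write a[2]=6 → slow++,fast++
(s=2,f=4) a[fast]=6=a[slow] dup → fast++
(s=2,f=5) a[fast]=7≠a[slow]=6 write a[3]=7 → slow++,fast++

slow=3, fast=6, prefix=[2, 4, 6, 7]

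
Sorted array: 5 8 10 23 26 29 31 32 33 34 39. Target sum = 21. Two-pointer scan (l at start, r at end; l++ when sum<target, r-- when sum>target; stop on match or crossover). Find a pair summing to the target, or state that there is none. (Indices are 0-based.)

no pair

[0,10] 5+39=44 >21 → r--
[0,9] 5+34=39 >21 → r--
[0,8] 5+33=38 >21 → r--
[0,7] 5+32=37 >21 → r--
[0,6] 5+31=36 >21 → r--
[0,5] 5+29=34 >21 → r--
[0,4] 5+26=31 >21 → r--
[0,3] 5+23=28 >21 → r--
[0,2] 5+10=15 <21 → l++
[1,2] 8+10=18 <21 → l++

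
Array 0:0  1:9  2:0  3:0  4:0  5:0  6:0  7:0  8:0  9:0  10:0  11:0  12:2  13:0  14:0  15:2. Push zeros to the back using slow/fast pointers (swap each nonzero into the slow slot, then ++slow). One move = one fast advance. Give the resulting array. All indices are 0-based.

slow=0 fast=0: a[fast]=0, fast++
slow=0 fast=1: a[fast]=9≠0 swap→a[0]=9, slow++,fast++
slow=1 fast=2: a[fast]=0, fast++
slow=1 fast=3: a[fast]=0, fast++
slow=1 fast=4: a[fast]=0, fast++
slow=1 fast=5: a[fast]=0, fast++
slow=1 fast=6: a[fast]=0, fast++
slow=1 fast=7: a[fast]=0, fast++
slow=1 fast=8: a[fast]=0, fast++
slow=1 fast=9: a[fast]=0, fast++
slow=1 fast=10: a[fast]=0, fast++
slow=1 fast=11: a[fast]=0, fast++
slow=1 fast=12: a[fast]=2≠0 swap→a[1]=2, slow++,fast++
slow=2 fast=13: a[fast]=0, fast++
slow=2 fast=14: a[fast]=0, fast++
slow=2 fast=15: a[fast]=2≠0 swap→a[2]=2, slow++,fast++

[9, 2, 2, 0, 0, 0, 0, 0, 0, 0, 0, 0, 0, 0, 0, 0]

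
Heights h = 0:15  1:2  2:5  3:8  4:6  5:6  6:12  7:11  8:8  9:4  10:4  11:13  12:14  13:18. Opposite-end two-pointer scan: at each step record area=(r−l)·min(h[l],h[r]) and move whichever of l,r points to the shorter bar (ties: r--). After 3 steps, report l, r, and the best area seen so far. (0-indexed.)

l=3, r=13, best area=195

l=0 r=13: min(15,18)*13=195 best=195 *, l++
l=1 r=13: min(2,18)*12=24 best=195, l++
l=2 r=13: min(5,18)*11=55 best=195, l++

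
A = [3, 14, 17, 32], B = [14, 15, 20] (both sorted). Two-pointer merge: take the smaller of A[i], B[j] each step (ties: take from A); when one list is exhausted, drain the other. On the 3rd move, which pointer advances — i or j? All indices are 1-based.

j

[i=1,j=1] A[i]=3<=B[j]=14 take 3 → i++
[i=2,j=1] A[i]=14<=B[j]=14 take 14 → i++
[i=3,j=1] A[i]=17>B[j]=14 take 14 → j++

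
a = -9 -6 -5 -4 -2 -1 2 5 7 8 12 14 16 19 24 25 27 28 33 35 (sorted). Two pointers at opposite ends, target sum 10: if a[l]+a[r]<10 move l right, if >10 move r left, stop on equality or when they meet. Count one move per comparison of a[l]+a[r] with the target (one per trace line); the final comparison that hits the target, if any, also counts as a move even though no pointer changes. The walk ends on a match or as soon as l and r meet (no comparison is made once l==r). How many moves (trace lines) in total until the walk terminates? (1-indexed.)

7 moves

l=1 r=20: -9+35=26 >10, r--
l=1 r=19: -9+33=24 >10, r--
l=1 r=18: -9+28=19 >10, r--
l=1 r=17: -9+27=18 >10, r--
l=1 r=16: -9+25=16 >10, r--
l=1 r=15: -9+24=15 >10, r--
l=1 r=14: -9+19=10, found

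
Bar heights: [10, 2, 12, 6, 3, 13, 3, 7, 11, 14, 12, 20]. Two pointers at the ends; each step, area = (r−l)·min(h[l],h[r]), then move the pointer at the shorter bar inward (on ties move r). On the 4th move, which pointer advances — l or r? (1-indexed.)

l

l=1 r=12: min(10,20)*11=110 best=110 *, l++
l=2 r=12: min(2,20)*10=20 best=110, l++
l=3 r=12: min(12,20)*9=108 best=110, l++
l=4 r=12: min(6,20)*8=48 best=110, l++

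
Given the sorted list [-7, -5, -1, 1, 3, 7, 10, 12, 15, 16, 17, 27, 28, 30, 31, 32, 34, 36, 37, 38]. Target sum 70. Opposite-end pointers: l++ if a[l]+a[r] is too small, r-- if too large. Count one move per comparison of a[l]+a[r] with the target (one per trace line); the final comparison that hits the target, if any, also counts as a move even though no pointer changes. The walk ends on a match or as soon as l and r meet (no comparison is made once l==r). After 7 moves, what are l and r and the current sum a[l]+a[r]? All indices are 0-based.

l=7, r=19, sum=50

[0,19] -7+38=31 <70 → l++
[1,19] -5+38=33 <70 → l++
[2,19] -1+38=37 <70 → l++
[3,19] 1+38=39 <70 → l++
[4,19] 3+38=41 <70 → l++
[5,19] 7+38=45 <70 → l++
[6,19] 10+38=48 <70 → l++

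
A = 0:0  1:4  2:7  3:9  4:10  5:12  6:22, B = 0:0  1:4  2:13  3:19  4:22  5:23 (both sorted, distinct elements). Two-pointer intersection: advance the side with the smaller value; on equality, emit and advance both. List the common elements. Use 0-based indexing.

i=0 j=0: 0==0 emit, i++,j++
i=1 j=1: 4==4 emit, i++,j++
i=2 j=2: 7<13, i++
i=3 j=2: 9<13, i++
i=4 j=2: 10<13, i++
i=5 j=2: 12<13, i++
i=6 j=2: 22>13, j++
i=6 j=3: 22>19, j++
i=6 j=4: 22==22 emit, i++,j++

intersection = [0, 4, 22]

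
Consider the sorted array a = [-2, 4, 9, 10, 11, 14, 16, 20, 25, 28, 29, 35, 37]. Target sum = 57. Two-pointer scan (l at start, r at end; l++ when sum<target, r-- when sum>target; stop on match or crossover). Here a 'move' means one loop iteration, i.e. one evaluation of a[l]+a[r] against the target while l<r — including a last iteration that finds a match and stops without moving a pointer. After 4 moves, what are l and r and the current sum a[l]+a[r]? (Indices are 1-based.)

[1,13] -2+37=35 <57 → l++
[2,13] 4+37=41 <57 → l++
[3,13] 9+37=46 <57 → l++
[4,13] 10+37=47 <57 → l++

l=5, r=13, sum=48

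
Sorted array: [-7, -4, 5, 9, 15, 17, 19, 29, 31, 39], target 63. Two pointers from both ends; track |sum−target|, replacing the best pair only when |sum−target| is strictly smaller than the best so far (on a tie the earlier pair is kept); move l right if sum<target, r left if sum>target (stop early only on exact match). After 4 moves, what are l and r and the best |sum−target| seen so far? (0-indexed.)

[0,9] -7+39=32 d=31 * → l++
[1,9] -4+39=35 d=28 * → l++
[2,9] 5+39=44 d=19 * → l++
[3,9] 9+39=48 d=15 * → l++

l=4, r=9, best |Δ|=15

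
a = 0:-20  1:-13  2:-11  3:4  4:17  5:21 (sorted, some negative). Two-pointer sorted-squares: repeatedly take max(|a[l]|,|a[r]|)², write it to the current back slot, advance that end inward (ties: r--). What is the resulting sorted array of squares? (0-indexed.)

l=0 r=5: |-20|<=|21| out[5]=441, r--
l=0 r=4: |-20|>|17| out[4]=400, l++
l=1 r=4: |-13|<=|17| out[3]=289, r--
l=1 r=3: |-13|>|4| out[2]=169, l++
l=2 r=3: |-11|>|4| out[1]=121, l++
l=3 r=3: |4|<=|4| out[0]=16, r--

[16, 121, 169, 289, 400, 441]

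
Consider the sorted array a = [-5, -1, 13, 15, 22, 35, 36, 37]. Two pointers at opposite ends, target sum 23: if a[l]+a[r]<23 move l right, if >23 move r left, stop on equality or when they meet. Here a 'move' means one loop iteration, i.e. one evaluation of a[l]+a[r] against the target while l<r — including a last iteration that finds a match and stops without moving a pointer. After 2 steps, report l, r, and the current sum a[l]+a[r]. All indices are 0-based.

[0,7] -5+37=32 >23 → r--
[0,6] -5+36=31 >23 → r--

l=0, r=5, sum=30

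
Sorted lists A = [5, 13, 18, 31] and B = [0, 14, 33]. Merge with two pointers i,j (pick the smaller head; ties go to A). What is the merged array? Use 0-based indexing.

[i=0,j=0] A[i]=5>B[j]=0 take 0 → j++
[i=0,j=1] A[i]=5<=B[j]=14 take 5 → i++
[i=1,j=1] A[i]=13<=B[j]=14 take 13 → i++
[i=2,j=1] A[i]=18>B[j]=14 take 14 → j++
[i=2,j=2] A[i]=18<=B[j]=33 take 18 → i++
[i=3,j=2] A[i]=31<=B[j]=33 take 31 → i++
[i=4,j=2] A done, take B[j]=33 → j++

[0, 5, 13, 14, 18, 31, 33]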